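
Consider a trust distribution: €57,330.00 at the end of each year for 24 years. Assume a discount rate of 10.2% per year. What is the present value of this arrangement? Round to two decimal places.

€507,429.79

This is an ordinary annuity: 24 payments of €57,330.00 at the end of each year.
Periodic rate r = 0.102 per year.
PV = PMT × [(1 − (1+r)^−n)/r] = 57,330 × [1 − (1+r)^−24] / r = €507,429.79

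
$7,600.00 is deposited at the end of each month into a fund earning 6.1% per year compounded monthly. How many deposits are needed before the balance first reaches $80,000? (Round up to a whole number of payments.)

11 payments

Periodic rate r = 0.061/12 per month; n is counted in months.
Ordinary annuity FV: 80,000 = 7,600 × [((1+r)^n − 1)/r].
(1+r)^n = 1 + 80,000 × r / 7,600, so n = ln(1 + 80,000·r/7,600) / ln(1+r) = 10.28.
Round up to a whole number of payments: n = 11.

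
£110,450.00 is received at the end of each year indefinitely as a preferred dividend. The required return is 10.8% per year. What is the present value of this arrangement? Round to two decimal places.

£1,022,685.19

Periodic rate r = 0.108 per year.
Level perpetuity: PV = PMT / r = 110,450 / (0.108) = £1,022,685.19.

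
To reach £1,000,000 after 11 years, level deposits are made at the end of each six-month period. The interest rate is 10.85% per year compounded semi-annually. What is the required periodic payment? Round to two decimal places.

£24,691.37

Level ordinary annuity; solve FV = PMT × [((1+r)^n − 1)/r] for PMT.
Periodic rate r = 0.1085/2 per half-year; n is counted in half-years.
With n = 22: PMT = 1,000,000 / ([((1+r)^n − 1)/r]) = £24,691.37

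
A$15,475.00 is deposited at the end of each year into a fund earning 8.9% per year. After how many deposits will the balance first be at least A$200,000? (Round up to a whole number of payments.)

Periodic rate r = 0.089 per year.
Ordinary annuity FV: 200,000 = 15,475 × [((1+r)^n − 1)/r].
(1+r)^n = 1 + 200,000 × r / 15,475, so n = ln(1 + 200,000·r/15,475) / ln(1+r) = 8.98.
Round up to a whole number of payments: n = 9.

9 payments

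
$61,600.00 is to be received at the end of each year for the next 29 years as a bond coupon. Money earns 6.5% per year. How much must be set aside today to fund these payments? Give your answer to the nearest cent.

This is an ordinary annuity: 29 payments of $61,600.00 at the end of each year.
Periodic rate r = 0.065 per year.
PV = PMT × [(1 − (1+r)^−n)/r] = 61,600 × [1 − (1+r)^−29] / r = $795,101.37

$795,101.37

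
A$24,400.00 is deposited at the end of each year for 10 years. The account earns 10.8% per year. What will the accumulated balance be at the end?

A$404,107.62

This is an ordinary annuity: 10 deposits of A$24,400.00 at the end of each year.
Periodic rate r = 0.108 per year.
FV = PMT × [((1+r)^n − 1)/r] = 24,400 × [(1+r)^10 − 1] / r = A$404,107.62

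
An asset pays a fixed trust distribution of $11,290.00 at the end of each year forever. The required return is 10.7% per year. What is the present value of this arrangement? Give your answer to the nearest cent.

Periodic rate r = 0.107 per year.
Level perpetuity: PV = PMT / r = 11,290 / (0.107) = $105,514.02.

$105,514.02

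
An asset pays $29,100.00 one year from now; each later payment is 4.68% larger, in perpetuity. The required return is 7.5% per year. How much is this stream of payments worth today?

Periodic rate r = 0.075 per year.
Growing perpetuity (Gordon): PV = PMT₁ / (r − g) = 29,100 / (r − 0.0468) = $1,031,914.89.

$1,031,914.89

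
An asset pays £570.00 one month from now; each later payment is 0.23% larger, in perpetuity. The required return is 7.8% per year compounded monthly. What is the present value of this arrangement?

£135,714.29

Periodic rate r = 0.078/12 per month.
Growing perpetuity (Gordon): PV = PMT₁ / (r − g) = 570 / (r − 0.0023) = £135,714.29.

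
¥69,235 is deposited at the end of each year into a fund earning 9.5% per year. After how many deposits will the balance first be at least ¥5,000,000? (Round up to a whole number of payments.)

Periodic rate r = 0.095 per year.
Ordinary annuity FV: 5,000,000 = 69,235 × [((1+r)^n − 1)/r].
(1+r)^n = 1 + 5,000,000 × r / 69,235, so n = ln(1 + 5,000,000·r/69,235) / ln(1+r) = 22.72.
Round up to a whole number of payments: n = 23.

23 payments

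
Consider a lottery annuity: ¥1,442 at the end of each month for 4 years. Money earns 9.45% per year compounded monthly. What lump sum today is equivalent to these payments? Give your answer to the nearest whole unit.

This is an ordinary annuity: 48 payments of ¥1,442 at the end of each month.
Periodic rate r = 0.0945/12 per month; n is counted in months.
PV = PMT × [(1 − (1+r)^−n)/r] = 1,442 × [1 − (1+r)^−48] / r = ¥57,452

¥57,452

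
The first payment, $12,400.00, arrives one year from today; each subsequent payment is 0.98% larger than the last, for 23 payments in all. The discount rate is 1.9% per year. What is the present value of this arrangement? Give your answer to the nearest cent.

$253,766.31

Periodic rate r = 0.019 per year.
Growing ordinary annuity: PV = PMT₁ × [1 − ((1+g)/(1+r))^n] / (r − g) = 12,400 × [1 − ((1+0.0098)/(1+r))^23] / (r − 0.0098) = $253,766.31.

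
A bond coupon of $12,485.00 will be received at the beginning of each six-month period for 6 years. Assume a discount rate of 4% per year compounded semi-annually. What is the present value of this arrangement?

This is an annuity due: 12 payments of $12,485.00 at the beginning of each six-month period.
Periodic rate r = 0.04/2 per half-year; n is counted in half-years.
PV = PMT × [(1 − (1+r)^−n)/r] × (1+r) = 12,485 × [1 − (1+r)^−12] / r × (1+r) = $134,673.80

$134,673.80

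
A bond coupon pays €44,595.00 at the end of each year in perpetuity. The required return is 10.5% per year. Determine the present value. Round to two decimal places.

€424,714.29

Periodic rate r = 0.105 per year.
Level perpetuity: PV = PMT / r = 44,595 / (0.105) = €424,714.29.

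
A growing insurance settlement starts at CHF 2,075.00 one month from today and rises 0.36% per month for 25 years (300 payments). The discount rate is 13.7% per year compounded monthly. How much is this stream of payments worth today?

Periodic rate r = 0.137/12 per month; n is counted in months.
Growing ordinary annuity: PV = PMT₁ × [1 − ((1+g)/(1+r))^n] / (r − g) = 2,075 × [1 − ((1+0.0036)/(1+r))^300] / (r − 0.0036) = CHF 239,566.72.

CHF 239,566.72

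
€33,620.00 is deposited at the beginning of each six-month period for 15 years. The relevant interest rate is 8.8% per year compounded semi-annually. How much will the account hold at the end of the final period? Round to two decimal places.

This is an annuity due: 30 deposits of €33,620.00 at the beginning of each six-month period.
Periodic rate r = 0.088/2 per half-year; n is counted in half-years.
FV = PMT × [((1+r)^n − 1)/r] × (1+r) = 33,620 × [(1+r)^30 − 1] / r × (1+r) = €2,105,379.03

€2,105,379.03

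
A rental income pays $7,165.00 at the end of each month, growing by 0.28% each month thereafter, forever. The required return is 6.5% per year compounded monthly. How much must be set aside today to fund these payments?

Periodic rate r = 0.065/12 per month.
Growing perpetuity (Gordon): PV = PMT₁ / (r − g) = 7,165 / (r − 0.0028) = $2,738,216.56.

$2,738,216.56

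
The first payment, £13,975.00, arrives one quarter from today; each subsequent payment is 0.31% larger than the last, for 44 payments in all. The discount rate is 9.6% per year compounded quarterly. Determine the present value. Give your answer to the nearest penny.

£398,790.93

Periodic rate r = 0.096/4 per quarter; n is counted in quarters.
Growing ordinary annuity: PV = PMT₁ × [1 − ((1+g)/(1+r))^n] / (r − g) = 13,975 × [1 − ((1+0.0031)/(1+r))^44] / (r − 0.0031) = £398,790.93.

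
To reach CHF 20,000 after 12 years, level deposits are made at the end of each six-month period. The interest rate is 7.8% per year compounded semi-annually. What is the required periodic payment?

Level ordinary annuity; solve FV = PMT × [((1+r)^n − 1)/r] for PMT.
Periodic rate r = 0.078/2 per half-year; n is counted in half-years.
With n = 24: PMT = 20,000 / ([((1+r)^n − 1)/r]) = CHF 518.34

CHF 518.34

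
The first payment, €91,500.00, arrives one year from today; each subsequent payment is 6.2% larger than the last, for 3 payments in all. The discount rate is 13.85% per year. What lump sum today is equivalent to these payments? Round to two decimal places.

€225,268.74

Periodic rate r = 0.1385 per year.
Growing ordinary annuity: PV = PMT₁ × [1 − ((1+g)/(1+r))^n] / (r − g) = 91,500 × [1 − ((1+0.062)/(1+r))^3] / (r − 0.062) = €225,268.74.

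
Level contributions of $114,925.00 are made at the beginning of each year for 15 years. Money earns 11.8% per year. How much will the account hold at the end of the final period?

$4,713,450.12

This is an annuity due: 15 deposits of $114,925.00 at the beginning of each year.
Periodic rate r = 0.118 per year.
FV = PMT × [((1+r)^n − 1)/r] × (1+r) = 114,925 × [(1+r)^15 − 1] / r × (1+r) = $4,713,450.12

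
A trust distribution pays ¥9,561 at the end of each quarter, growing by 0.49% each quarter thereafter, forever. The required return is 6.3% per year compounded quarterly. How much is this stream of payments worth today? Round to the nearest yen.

¥881,198

Periodic rate r = 0.063/4 per quarter.
Growing perpetuity (Gordon): PV = PMT₁ / (r − g) = 9,561 / (r − 0.0049) = ¥881,198.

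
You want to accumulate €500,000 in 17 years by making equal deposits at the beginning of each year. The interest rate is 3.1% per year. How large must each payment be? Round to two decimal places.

€22,097.68

Level annuity due; solve FV = PMT × [((1+r)^n − 1)/r] × (1+r) for PMT.
Periodic rate r = 0.031 per year.
With n = 17: PMT = 500,000 / ([((1+r)^n − 1)/r] × (1+r)) = €22,097.68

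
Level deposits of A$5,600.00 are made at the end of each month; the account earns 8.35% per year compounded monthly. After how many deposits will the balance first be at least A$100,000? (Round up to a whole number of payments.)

Periodic rate r = 0.0835/12 per month; n is counted in months.
Ordinary annuity FV: 100,000 = 5,600 × [((1+r)^n − 1)/r].
(1+r)^n = 1 + 100,000 × r / 5,600, so n = ln(1 + 100,000·r/5,600) / ln(1+r) = 16.89.
Round up to a whole number of payments: n = 17.

17 payments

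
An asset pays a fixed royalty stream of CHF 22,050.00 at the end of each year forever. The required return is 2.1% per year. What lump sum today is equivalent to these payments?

CHF 1,050,000.00

Periodic rate r = 0.021 per year.
Level perpetuity: PV = PMT / r = 22,050 / (0.021) = CHF 1,050,000.00.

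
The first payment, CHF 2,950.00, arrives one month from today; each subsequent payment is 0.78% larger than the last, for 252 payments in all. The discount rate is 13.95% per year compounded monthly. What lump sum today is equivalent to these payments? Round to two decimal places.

CHF 474,348.57

Periodic rate r = 0.1395/12 per month; n is counted in months.
Growing ordinary annuity: PV = PMT₁ × [1 − ((1+g)/(1+r))^n] / (r − g) = 2,950 × [1 − ((1+0.0078)/(1+r))^252] / (r − 0.0078) = CHF 474,348.57.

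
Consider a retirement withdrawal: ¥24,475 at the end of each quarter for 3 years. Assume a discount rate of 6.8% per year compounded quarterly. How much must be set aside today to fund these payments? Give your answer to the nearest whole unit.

This is an ordinary annuity: 12 payments of ¥24,475 at the end of each quarter.
Periodic rate r = 0.068/4 per quarter; n is counted in quarters.
PV = PMT × [(1 − (1+r)^−n)/r] = 24,475 × [1 − (1+r)^−12] / r = ¥263,665

¥263,665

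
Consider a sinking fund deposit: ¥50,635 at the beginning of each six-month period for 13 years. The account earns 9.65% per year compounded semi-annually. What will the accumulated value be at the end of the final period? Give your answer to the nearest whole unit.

This is an annuity due: 26 deposits of ¥50,635 at the beginning of each six-month period.
Periodic rate r = 0.0965/2 per half-year; n is counted in half-years.
FV = PMT × [((1+r)^n − 1)/r] × (1+r) = 50,635 × [(1+r)^26 − 1] / r × (1+r) = ¥2,645,394

¥2,645,394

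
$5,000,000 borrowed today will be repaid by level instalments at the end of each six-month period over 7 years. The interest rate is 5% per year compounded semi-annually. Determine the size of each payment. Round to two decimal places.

Level ordinary annuity; solve PV = PMT × [(1 − (1+r)^−n)/r] for PMT.
Periodic rate r = 0.05/2 per half-year; n is counted in half-years.
With n = 14: PMT = 5,000,000 / ([(1 − (1+r)^−n)/r]) = $427,682.62

$427,682.62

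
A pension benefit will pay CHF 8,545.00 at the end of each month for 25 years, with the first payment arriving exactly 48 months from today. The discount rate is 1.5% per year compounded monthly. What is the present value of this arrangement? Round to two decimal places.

CHF 2,014,755.49

Ordinary annuity of 300 payments, first payment at period 48.
Periodic rate r = 0.015/12 per month; n is counted in months.
The ordinary-annuity PV formula values the stream one period before the first payment (period 47); discount that back 47 periods:
PV₀ = 8,545 × [1 − (1+r)^−300] / r × (1+r)^−47 = CHF 2,014,755.49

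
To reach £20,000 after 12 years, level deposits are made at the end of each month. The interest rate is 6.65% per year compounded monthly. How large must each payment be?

£91.13

Level ordinary annuity; solve FV = PMT × [((1+r)^n − 1)/r] for PMT.
Periodic rate r = 0.0665/12 per month; n is counted in months.
With n = 144: PMT = 20,000 / ([((1+r)^n − 1)/r]) = £91.13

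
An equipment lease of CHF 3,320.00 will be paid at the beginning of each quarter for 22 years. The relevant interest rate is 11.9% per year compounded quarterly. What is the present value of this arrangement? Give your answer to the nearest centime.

This is an annuity due: 88 payments of CHF 3,320.00 at the beginning of each quarter.
Periodic rate r = 0.119/4 per quarter; n is counted in quarters.
PV = PMT × [(1 − (1+r)^−n)/r] × (1+r) = 3,320 × [1 − (1+r)^−88] / r × (1+r) = CHF 106,207.31

CHF 106,207.31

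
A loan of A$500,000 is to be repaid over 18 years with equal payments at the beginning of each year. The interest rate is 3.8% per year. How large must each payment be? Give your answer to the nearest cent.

A$37,434.78

Level annuity due; solve PV = PMT × [(1 − (1+r)^−n)/r] × (1+r) for PMT.
Periodic rate r = 0.038 per year.
With n = 18: PMT = 500,000 / ([(1 − (1+r)^−n)/r] × (1+r)) = A$37,434.78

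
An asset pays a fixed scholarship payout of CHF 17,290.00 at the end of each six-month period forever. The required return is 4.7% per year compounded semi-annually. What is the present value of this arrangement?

Periodic rate r = 0.047/2 per half-year.
Level perpetuity: PV = PMT / r = 17,290 / (0.047/2) = CHF 735,744.68.

CHF 735,744.68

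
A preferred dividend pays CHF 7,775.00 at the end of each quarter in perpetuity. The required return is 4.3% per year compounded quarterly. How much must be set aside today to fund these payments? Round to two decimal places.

CHF 723,255.81

Periodic rate r = 0.043/4 per quarter.
Level perpetuity: PV = PMT / r = 7,775 / (0.043/4) = CHF 723,255.81.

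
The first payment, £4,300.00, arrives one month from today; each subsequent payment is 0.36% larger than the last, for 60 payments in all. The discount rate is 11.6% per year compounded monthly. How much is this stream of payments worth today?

Periodic rate r = 0.116/12 per month; n is counted in months.
Growing ordinary annuity: PV = PMT₁ × [1 − ((1+g)/(1+r))^n] / (r − g) = 4,300 × [1 − ((1+0.0036)/(1+r))^60] / (r − 0.0036) = £215,076.16.

£215,076.16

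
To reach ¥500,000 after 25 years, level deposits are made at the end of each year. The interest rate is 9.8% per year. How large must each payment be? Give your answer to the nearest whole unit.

¥5,239

Level ordinary annuity; solve FV = PMT × [((1+r)^n − 1)/r] for PMT.
Periodic rate r = 0.098 per year.
With n = 25: PMT = 500,000 / ([((1+r)^n − 1)/r]) = ¥5,239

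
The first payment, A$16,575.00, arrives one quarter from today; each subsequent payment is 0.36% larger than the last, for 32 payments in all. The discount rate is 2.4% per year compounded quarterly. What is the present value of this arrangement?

Periodic rate r = 0.024/4 per quarter; n is counted in quarters.
Growing ordinary annuity: PV = PMT₁ × [1 − ((1+g)/(1+r))^n] / (r − g) = 16,575 × [1 − ((1+0.0036)/(1+r))^32] / (r − 0.0036) = A$508,197.54.

A$508,197.54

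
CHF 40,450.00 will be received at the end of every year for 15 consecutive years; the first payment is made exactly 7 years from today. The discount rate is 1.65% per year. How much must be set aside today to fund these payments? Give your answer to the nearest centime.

CHF 483,717.15

Ordinary annuity of 15 payments, first payment at period 7.
Periodic rate r = 0.0165 per year.
The ordinary-annuity PV formula values the stream one period before the first payment (period 6); discount that back 6 periods:
PV₀ = 40,450 × [1 − (1+r)^−15] / r × (1+r)^−6 = CHF 483,717.15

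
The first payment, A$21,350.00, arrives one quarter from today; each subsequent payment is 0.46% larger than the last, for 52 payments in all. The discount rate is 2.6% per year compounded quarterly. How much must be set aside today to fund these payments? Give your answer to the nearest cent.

Periodic rate r = 0.026/4 per quarter; n is counted in quarters.
Growing ordinary annuity: PV = PMT₁ × [1 − ((1+g)/(1+r))^n] / (r − g) = 21,350 × [1 − ((1+0.0046)/(1+r))^52] / (r − 0.0046) = A$1,051,566.21.

A$1,051,566.21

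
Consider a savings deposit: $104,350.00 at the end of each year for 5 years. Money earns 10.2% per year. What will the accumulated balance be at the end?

This is an ordinary annuity: 5 deposits of $104,350.00 at the end of each year.
Periodic rate r = 0.102 per year.
FV = PMT × [((1+r)^n − 1)/r] = 104,350 × [(1+r)^5 − 1] / r = $639,608.55

$639,608.55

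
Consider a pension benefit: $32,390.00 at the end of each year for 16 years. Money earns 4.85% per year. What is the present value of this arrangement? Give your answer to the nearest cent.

$354,813.49

This is an ordinary annuity: 16 payments of $32,390.00 at the end of each year.
Periodic rate r = 0.0485 per year.
PV = PMT × [(1 − (1+r)^−n)/r] = 32,390 × [1 − (1+r)^−16] / r = $354,813.49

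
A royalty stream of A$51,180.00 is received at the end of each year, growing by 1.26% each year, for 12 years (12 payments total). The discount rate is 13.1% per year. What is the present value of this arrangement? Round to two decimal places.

A$317,592.83

Periodic rate r = 0.131 per year.
Growing ordinary annuity: PV = PMT₁ × [1 − ((1+g)/(1+r))^n] / (r − g) = 51,180 × [1 − ((1+0.0126)/(1+r))^12] / (r − 0.0126) = A$317,592.83.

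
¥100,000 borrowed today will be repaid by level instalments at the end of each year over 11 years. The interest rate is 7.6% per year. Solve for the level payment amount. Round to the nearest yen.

Level ordinary annuity; solve PV = PMT × [(1 − (1+r)^−n)/r] for PMT.
Periodic rate r = 0.076 per year.
With n = 11: PMT = 100,000 / ([(1 − (1+r)^−n)/r]) = ¥13,737

¥13,737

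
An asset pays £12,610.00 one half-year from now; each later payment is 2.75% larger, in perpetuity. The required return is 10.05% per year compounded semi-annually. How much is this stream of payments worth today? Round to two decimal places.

£554,285.71

Periodic rate r = 0.1005/2 per half-year.
Growing perpetuity (Gordon): PV = PMT₁ / (r − g) = 12,610 / (r − 0.0275) = £554,285.71.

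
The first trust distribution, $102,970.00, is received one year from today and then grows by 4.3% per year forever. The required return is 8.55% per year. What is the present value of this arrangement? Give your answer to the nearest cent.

Periodic rate r = 0.0855 per year.
Growing perpetuity (Gordon): PV = PMT₁ / (r − g) = 102,970 / (r − 0.043) = $2,422,823.53.

$2,422,823.53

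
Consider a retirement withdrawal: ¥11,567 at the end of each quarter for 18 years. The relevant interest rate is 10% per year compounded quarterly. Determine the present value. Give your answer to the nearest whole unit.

¥384,488

This is an ordinary annuity: 72 payments of ¥11,567 at the end of each quarter.
Periodic rate r = 0.1/4 per quarter; n is counted in quarters.
PV = PMT × [(1 − (1+r)^−n)/r] = 11,567 × [1 − (1+r)^−72] / r = ¥384,488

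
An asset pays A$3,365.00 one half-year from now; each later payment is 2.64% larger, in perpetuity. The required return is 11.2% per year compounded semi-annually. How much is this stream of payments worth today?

Periodic rate r = 0.112/2 per half-year.
Growing perpetuity (Gordon): PV = PMT₁ / (r − g) = 3,365 / (r − 0.0264) = A$113,682.43.

A$113,682.43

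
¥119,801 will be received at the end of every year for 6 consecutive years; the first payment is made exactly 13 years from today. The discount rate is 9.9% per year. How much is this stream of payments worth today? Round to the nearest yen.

Ordinary annuity of 6 payments, first payment at period 13.
Periodic rate r = 0.099 per year.
The ordinary-annuity PV formula values the stream one period before the first payment (period 12); discount that back 12 periods:
PV₀ = 119,801 × [1 − (1+r)^−6] / r × (1+r)^−12 = ¥168,568

¥168,568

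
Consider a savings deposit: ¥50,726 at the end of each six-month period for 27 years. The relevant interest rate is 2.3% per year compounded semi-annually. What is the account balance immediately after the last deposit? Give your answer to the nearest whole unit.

This is an ordinary annuity: 54 deposits of ¥50,726 at the end of each six-month period.
Periodic rate r = 0.023/2 per half-year; n is counted in half-years.
FV = PMT × [((1+r)^n − 1)/r] = 50,726 × [(1+r)^54 − 1] / r = ¥3,767,864

¥3,767,864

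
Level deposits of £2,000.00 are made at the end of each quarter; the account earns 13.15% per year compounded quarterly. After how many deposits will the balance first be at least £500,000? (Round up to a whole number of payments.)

Periodic rate r = 0.1315/4 per quarter; n is counted in quarters.
Ordinary annuity FV: 500,000 = 2,000 × [((1+r)^n − 1)/r].
(1+r)^n = 1 + 500,000 × r / 2,000, so n = ln(1 + 500,000·r/2,000) / ln(1+r) = 68.67.
Round up to a whole number of payments: n = 69.

69 payments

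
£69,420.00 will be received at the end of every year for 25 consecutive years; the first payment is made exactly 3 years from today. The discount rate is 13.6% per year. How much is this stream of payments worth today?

£379,218.35

Ordinary annuity of 25 payments, first payment at period 3.
Periodic rate r = 0.136 per year.
The ordinary-annuity PV formula values the stream one period before the first payment (period 2); discount that back 2 periods:
PV₀ = 69,420 × [1 − (1+r)^−25] / r × (1+r)^−2 = £379,218.35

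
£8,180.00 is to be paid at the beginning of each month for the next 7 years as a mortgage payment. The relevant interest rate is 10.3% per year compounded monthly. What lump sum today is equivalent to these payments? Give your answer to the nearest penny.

£492,355.83

This is an annuity due: 84 payments of £8,180.00 at the beginning of each month.
Periodic rate r = 0.103/12 per month; n is counted in months.
PV = PMT × [(1 − (1+r)^−n)/r] × (1+r) = 8,180 × [1 − (1+r)^−84] / r × (1+r) = £492,355.83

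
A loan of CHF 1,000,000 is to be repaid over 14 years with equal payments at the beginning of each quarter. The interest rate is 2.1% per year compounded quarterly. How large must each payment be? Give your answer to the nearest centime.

CHF 20,549.20

Level annuity due; solve PV = PMT × [(1 − (1+r)^−n)/r] × (1+r) for PMT.
Periodic rate r = 0.021/4 per quarter; n is counted in quarters.
With n = 56: PMT = 1,000,000 / ([(1 − (1+r)^−n)/r] × (1+r)) = CHF 20,549.20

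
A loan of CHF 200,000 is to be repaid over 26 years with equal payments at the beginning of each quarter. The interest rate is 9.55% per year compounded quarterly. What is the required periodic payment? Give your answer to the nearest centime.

CHF 5,102.27

Level annuity due; solve PV = PMT × [(1 − (1+r)^−n)/r] × (1+r) for PMT.
Periodic rate r = 0.0955/4 per quarter; n is counted in quarters.
With n = 104: PMT = 200,000 / ([(1 − (1+r)^−n)/r] × (1+r)) = CHF 5,102.27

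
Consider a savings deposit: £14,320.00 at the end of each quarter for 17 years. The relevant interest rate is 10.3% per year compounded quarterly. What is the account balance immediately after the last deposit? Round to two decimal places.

£2,577,093.67

This is an ordinary annuity: 68 deposits of £14,320.00 at the end of each quarter.
Periodic rate r = 0.103/4 per quarter; n is counted in quarters.
FV = PMT × [((1+r)^n − 1)/r] = 14,320 × [(1+r)^68 − 1] / r = £2,577,093.67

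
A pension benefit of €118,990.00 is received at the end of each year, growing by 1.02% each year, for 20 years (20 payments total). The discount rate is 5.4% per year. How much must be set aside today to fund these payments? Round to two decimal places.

Periodic rate r = 0.054 per year.
Growing ordinary annuity: PV = PMT₁ × [1 − ((1+g)/(1+r))^n] / (r − g) = 118,990 × [1 − ((1+0.0102)/(1+r))^20] / (r − 0.0102) = €1,554,224.33.

€1,554,224.33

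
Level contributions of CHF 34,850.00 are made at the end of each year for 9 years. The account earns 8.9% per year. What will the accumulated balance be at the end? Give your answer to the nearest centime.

CHF 451,885.42

This is an ordinary annuity: 9 deposits of CHF 34,850.00 at the end of each year.
Periodic rate r = 0.089 per year.
FV = PMT × [((1+r)^n − 1)/r] = 34,850 × [(1+r)^9 − 1] / r = CHF 451,885.42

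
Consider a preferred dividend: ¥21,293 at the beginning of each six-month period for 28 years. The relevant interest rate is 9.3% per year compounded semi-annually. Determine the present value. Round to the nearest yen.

¥441,612

This is an annuity due: 56 payments of ¥21,293 at the beginning of each six-month period.
Periodic rate r = 0.093/2 per half-year; n is counted in half-years.
PV = PMT × [(1 − (1+r)^−n)/r] × (1+r) = 21,293 × [1 − (1+r)^−56] / r × (1+r) = ¥441,612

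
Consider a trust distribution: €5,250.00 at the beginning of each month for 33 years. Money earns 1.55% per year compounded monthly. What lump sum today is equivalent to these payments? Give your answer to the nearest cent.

This is an annuity due: 396 payments of €5,250.00 at the beginning of each month.
Periodic rate r = 0.0155/12 per month; n is counted in months.
PV = PMT × [(1 − (1+r)^−n)/r] × (1+r) = 5,250 × [1 − (1+r)^−396] / r × (1+r) = €1,628,747.08

€1,628,747.08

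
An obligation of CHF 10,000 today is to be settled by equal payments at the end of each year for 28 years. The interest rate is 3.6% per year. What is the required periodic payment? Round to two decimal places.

CHF 572.77

Level ordinary annuity; solve PV = PMT × [(1 − (1+r)^−n)/r] for PMT.
Periodic rate r = 0.036 per year.
With n = 28: PMT = 10,000 / ([(1 − (1+r)^−n)/r]) = CHF 572.77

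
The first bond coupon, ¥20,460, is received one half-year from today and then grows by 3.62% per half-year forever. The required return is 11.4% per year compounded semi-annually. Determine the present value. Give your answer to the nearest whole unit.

Periodic rate r = 0.114/2 per half-year.
Growing perpetuity (Gordon): PV = PMT₁ / (r − g) = 20,460 / (r − 0.0362) = ¥983,654.

¥983,654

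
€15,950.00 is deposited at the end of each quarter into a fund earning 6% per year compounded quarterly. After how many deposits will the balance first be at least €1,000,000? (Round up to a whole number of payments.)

Periodic rate r = 0.06/4 per quarter; n is counted in quarters.
Ordinary annuity FV: 1,000,000 = 15,950 × [((1+r)^n − 1)/r].
(1+r)^n = 1 + 1,000,000 × r / 15,950, so n = ln(1 + 1,000,000·r/15,950) / ln(1+r) = 44.52.
Round up to a whole number of payments: n = 45.

45 payments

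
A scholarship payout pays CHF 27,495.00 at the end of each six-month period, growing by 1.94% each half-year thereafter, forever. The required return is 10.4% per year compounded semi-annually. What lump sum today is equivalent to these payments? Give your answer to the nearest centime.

Periodic rate r = 0.104/2 per half-year.
Growing perpetuity (Gordon): PV = PMT₁ / (r − g) = 27,495 / (r − 0.0194) = CHF 843,404.91.

CHF 843,404.91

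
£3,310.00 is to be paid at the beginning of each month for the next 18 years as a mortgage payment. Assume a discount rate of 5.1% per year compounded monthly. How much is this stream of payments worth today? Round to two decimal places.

This is an annuity due: 216 payments of £3,310.00 at the beginning of each month.
Periodic rate r = 0.051/12 per month; n is counted in months.
PV = PMT × [(1 − (1+r)^−n)/r] × (1+r) = 3,310 × [1 − (1+r)^−216] / r × (1+r) = £469,206.28

£469,206.28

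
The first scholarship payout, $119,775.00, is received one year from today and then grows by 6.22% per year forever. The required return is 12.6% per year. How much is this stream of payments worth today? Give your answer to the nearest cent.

Periodic rate r = 0.126 per year.
Growing perpetuity (Gordon): PV = PMT₁ / (r − g) = 119,775 / (r − 0.0622) = $1,877,351.10.

$1,877,351.10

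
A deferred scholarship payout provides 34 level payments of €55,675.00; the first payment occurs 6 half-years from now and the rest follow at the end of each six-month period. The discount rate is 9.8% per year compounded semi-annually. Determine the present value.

€718,631.62

Ordinary annuity of 34 payments, first payment at period 6.
Periodic rate r = 0.098/2 per half-year; n is counted in half-years.
The ordinary-annuity PV formula values the stream one period before the first payment (period 5); discount that back 5 periods:
PV₀ = 55,675 × [1 − (1+r)^−34] / r × (1+r)^−5 = €718,631.62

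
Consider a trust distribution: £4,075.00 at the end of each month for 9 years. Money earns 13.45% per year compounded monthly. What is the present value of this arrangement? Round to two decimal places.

This is an ordinary annuity: 108 payments of £4,075.00 at the end of each month.
Periodic rate r = 0.1345/12 per month; n is counted in months.
PV = PMT × [(1 − (1+r)^−n)/r] = 4,075 × [1 − (1+r)^−108] / r = £254,475.63

£254,475.63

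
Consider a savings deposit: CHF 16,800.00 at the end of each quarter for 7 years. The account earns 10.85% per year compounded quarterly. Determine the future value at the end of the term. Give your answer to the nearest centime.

This is an ordinary annuity: 28 deposits of CHF 16,800.00 at the end of each quarter.
Periodic rate r = 0.1085/4 per quarter; n is counted in quarters.
FV = PMT × [((1+r)^n − 1)/r] = 16,800 × [(1+r)^28 − 1] / r = CHF 691,009.10

CHF 691,009.10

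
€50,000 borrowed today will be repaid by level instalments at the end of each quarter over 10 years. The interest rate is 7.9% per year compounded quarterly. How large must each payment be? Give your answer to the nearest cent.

Level ordinary annuity; solve PV = PMT × [(1 − (1+r)^−n)/r] for PMT.
Periodic rate r = 0.079/4 per quarter; n is counted in quarters.
With n = 40: PMT = 50,000 / ([(1 − (1+r)^−n)/r]) = €1,819.78

€1,819.78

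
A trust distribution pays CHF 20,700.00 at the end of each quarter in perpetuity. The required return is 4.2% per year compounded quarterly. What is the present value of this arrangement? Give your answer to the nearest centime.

Periodic rate r = 0.042/4 per quarter.
Level perpetuity: PV = PMT / r = 20,700 / (0.042/4) = CHF 1,971,428.57.

CHF 1,971,428.57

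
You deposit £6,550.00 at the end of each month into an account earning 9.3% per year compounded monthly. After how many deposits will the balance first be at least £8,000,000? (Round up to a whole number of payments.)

Periodic rate r = 0.093/12 per month; n is counted in months.
Ordinary annuity FV: 8,000,000 = 6,550 × [((1+r)^n − 1)/r].
(1+r)^n = 1 + 8,000,000 × r / 6,550, so n = ln(1 + 8,000,000·r/6,550) / ln(1+r) = 304.15.
Round up to a whole number of payments: n = 305.

305 payments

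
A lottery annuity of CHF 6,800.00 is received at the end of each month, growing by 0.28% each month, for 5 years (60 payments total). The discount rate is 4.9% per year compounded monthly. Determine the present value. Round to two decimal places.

Periodic rate r = 0.049/12 per month; n is counted in months.
Growing ordinary annuity: PV = PMT₁ × [1 − ((1+g)/(1+r))^n] / (r − g) = 6,800 × [1 − ((1+0.0028)/(1+r))^60] / (r − 0.0028) = CHF 391,391.73.

CHF 391,391.73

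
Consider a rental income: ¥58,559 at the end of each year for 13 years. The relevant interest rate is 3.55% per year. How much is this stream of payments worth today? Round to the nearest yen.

This is an ordinary annuity: 13 payments of ¥58,559 at the end of each year.
Periodic rate r = 0.0355 per year.
PV = PMT × [(1 − (1+r)^−n)/r] = 58,559 × [1 − (1+r)^−13] / r = ¥601,422

¥601,422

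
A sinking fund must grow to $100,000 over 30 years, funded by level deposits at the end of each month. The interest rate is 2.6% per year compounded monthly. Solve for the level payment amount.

Level ordinary annuity; solve FV = PMT × [((1+r)^n − 1)/r] for PMT.
Periodic rate r = 0.026/12 per month; n is counted in months.
With n = 360: PMT = 100,000 / ([((1+r)^n − 1)/r]) = $183.67

$183.67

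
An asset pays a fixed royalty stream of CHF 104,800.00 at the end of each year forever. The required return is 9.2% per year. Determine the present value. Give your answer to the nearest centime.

CHF 1,139,130.43

Periodic rate r = 0.092 per year.
Level perpetuity: PV = PMT / r = 104,800 / (0.092) = CHF 1,139,130.43.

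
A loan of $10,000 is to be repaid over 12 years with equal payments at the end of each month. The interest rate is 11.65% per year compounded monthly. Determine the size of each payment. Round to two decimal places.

$129.23

Level ordinary annuity; solve PV = PMT × [(1 − (1+r)^−n)/r] for PMT.
Periodic rate r = 0.1165/12 per month; n is counted in months.
With n = 144: PMT = 10,000 / ([(1 − (1+r)^−n)/r]) = $129.23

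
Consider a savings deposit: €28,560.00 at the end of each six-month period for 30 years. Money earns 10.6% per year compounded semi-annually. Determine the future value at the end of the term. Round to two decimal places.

This is an ordinary annuity: 60 deposits of €28,560.00 at the end of each six-month period.
Periodic rate r = 0.106/2 per half-year; n is counted in half-years.
FV = PMT × [((1+r)^n − 1)/r] = 28,560 × [(1+r)^60 − 1] / r = €11,406,089.46

€11,406,089.46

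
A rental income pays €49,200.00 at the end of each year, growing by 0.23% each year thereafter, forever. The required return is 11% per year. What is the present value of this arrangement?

€456,824.51

Periodic rate r = 0.11 per year.
Growing perpetuity (Gordon): PV = PMT₁ / (r − g) = 49,200 / (r − 0.0023) = €456,824.51.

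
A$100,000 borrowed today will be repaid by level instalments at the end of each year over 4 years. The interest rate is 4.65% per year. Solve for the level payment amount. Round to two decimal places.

A$27,972.26

Level ordinary annuity; solve PV = PMT × [(1 − (1+r)^−n)/r] for PMT.
Periodic rate r = 0.0465 per year.
With n = 4: PMT = 100,000 / ([(1 − (1+r)^−n)/r]) = A$27,972.26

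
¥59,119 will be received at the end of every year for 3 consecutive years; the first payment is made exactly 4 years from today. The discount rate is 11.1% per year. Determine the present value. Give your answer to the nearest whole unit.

Ordinary annuity of 3 payments, first payment at period 4.
Periodic rate r = 0.111 per year.
The ordinary-annuity PV formula values the stream one period before the first payment (period 3); discount that back 3 periods:
PV₀ = 59,119 × [1 − (1+r)^−3] / r × (1+r)^−3 = ¥105,167

¥105,167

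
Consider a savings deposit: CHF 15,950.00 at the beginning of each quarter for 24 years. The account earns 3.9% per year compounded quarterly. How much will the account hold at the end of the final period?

This is an annuity due: 96 deposits of CHF 15,950.00 at the beginning of each quarter.
Periodic rate r = 0.039/4 per quarter; n is counted in quarters.
FV = PMT × [((1+r)^n − 1)/r] × (1+r) = 15,950 × [(1+r)^96 − 1] / r × (1+r) = CHF 2,540,919.00

CHF 2,540,919.00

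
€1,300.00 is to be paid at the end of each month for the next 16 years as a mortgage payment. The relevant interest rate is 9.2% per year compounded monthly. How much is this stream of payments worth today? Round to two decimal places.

€130,436.70

This is an ordinary annuity: 192 payments of €1,300.00 at the end of each month.
Periodic rate r = 0.092/12 per month; n is counted in months.
PV = PMT × [(1 − (1+r)^−n)/r] = 1,300 × [1 − (1+r)^−192] / r = €130,436.70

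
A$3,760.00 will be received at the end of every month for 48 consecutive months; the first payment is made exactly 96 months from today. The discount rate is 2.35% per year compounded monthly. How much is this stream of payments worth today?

A$142,907.17

Ordinary annuity of 48 payments, first payment at period 96.
Periodic rate r = 0.0235/12 per month; n is counted in months.
The ordinary-annuity PV formula values the stream one period before the first payment (period 95); discount that back 95 periods:
PV₀ = 3,760 × [1 − (1+r)^−48] / r × (1+r)^−95 = A$142,907.17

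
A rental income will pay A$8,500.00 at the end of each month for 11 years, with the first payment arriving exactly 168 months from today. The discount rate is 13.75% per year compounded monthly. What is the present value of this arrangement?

Ordinary annuity of 132 payments, first payment at period 168.
Periodic rate r = 0.1375/12 per month; n is counted in months.
The ordinary-annuity PV formula values the stream one period before the first payment (period 167); discount that back 167 periods:
PV₀ = 8,500 × [1 − (1+r)^−132] / r × (1+r)^−167 = A$86,062.81

A$86,062.81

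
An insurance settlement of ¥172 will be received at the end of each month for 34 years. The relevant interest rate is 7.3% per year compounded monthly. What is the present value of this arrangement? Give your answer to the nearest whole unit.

¥25,893

This is an ordinary annuity: 408 payments of ¥172 at the end of each month.
Periodic rate r = 0.073/12 per month; n is counted in months.
PV = PMT × [(1 − (1+r)^−n)/r] = 172 × [1 − (1+r)^−408] / r = ¥25,893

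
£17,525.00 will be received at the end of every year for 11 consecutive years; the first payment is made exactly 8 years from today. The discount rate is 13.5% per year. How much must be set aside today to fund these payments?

£40,213.79

Ordinary annuity of 11 payments, first payment at period 8.
Periodic rate r = 0.135 per year.
The ordinary-annuity PV formula values the stream one period before the first payment (period 7); discount that back 7 periods:
PV₀ = 17,525 × [1 − (1+r)^−11] / r × (1+r)^−7 = £40,213.79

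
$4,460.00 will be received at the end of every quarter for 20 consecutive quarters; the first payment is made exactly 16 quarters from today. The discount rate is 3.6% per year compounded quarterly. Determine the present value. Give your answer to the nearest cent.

$71,075.44

Ordinary annuity of 20 payments, first payment at period 16.
Periodic rate r = 0.036/4 per quarter; n is counted in quarters.
The ordinary-annuity PV formula values the stream one period before the first payment (period 15); discount that back 15 periods:
PV₀ = 4,460 × [1 − (1+r)^−20] / r × (1+r)^−15 = $71,075.44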